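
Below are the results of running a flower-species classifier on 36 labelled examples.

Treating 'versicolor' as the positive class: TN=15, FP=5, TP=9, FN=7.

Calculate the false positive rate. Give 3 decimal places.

FPR = FP/(FP+TN) = 5/(5+15) = 0.250

0.250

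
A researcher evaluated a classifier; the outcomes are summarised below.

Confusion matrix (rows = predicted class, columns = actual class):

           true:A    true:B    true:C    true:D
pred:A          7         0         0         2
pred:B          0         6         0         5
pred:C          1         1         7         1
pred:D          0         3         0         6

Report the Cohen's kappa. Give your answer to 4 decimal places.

0.5564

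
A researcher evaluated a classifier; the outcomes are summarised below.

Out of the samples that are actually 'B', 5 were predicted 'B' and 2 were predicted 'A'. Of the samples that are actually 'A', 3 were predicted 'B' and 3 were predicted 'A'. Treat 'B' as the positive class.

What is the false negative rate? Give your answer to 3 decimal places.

FNR = FN/(FN+TP) = 2/(2+5) = 0.286

0.286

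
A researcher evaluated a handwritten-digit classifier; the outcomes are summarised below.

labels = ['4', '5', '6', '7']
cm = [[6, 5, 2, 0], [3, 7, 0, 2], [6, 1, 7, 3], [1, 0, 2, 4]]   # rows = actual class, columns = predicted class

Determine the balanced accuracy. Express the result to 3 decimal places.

Balanced accuracy = mean of per-class recall.
  4: recall = 6/13 = 0.4615
  5: recall = 7/12 = 0.5833
  6: recall = 7/17 = 0.4118
  7: recall = 4/7 = 0.5714
Mean = (0.4615 + 0.5833 + 0.4118 + 0.5714) / 4 = 0.507

0.507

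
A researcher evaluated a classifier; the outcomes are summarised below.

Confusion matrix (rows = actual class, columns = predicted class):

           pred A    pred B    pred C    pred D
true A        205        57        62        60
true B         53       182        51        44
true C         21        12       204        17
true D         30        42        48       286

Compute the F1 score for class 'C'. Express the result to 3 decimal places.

0.659

Take TP from the diagonal, FP from the rest of the 'C' prediction marginal, FN from the rest of the 'C' actual marginal.
F1 score = 2·TP/(2·TP+FP+FN).
C: TP=204, FP=62+51+48=161, FN=21+12+17=50 → 408/619 = 0.6591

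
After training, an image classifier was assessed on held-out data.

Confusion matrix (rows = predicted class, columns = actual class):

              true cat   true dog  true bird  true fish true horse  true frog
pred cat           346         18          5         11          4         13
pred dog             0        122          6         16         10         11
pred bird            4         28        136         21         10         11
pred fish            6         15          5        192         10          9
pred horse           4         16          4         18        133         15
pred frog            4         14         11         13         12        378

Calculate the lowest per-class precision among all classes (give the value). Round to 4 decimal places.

0.6476

Per-class precision (TP/(TP+FP)):
  cat: TP=346, FP=18+5+11+4+13=51 → 346/397 = 0.87154
  dog: TP=122, FP=0+6+16+10+11=43 → 122/165 = 0.73939
  bird: TP=136, FP=4+28+21+10+11=74 → 136/210 = 0.64762
  fish: TP=192, FP=6+15+5+10+9=45 → 192/237 = 0.81013
  horse: TP=133, FP=4+16+4+18+15=57 → 133/190 = 0.70000
  frog: TP=378, FP=4+14+11+13+12=54 → 378/432 = 0.87500
Lowest is class 'bird' with precision = 0.6476.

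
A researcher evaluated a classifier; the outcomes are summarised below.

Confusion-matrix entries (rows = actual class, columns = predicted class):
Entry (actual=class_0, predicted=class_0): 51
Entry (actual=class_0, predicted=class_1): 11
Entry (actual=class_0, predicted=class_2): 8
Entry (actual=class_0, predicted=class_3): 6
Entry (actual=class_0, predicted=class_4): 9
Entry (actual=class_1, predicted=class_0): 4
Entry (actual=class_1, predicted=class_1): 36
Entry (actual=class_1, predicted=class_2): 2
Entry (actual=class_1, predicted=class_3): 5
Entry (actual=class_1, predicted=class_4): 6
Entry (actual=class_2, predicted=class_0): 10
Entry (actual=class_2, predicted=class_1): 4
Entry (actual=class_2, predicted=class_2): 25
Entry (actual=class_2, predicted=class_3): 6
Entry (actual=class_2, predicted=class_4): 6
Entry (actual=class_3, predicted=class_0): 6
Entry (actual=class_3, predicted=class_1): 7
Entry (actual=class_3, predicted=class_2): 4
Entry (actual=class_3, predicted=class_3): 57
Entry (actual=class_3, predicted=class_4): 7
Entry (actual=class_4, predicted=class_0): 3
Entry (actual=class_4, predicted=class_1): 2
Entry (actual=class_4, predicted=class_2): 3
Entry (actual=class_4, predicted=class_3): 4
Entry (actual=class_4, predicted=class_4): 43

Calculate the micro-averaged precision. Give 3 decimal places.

0.652

Micro-averaging pools counts across classes: ΣTP=212, ΣFP=113, ΣFN=113.
Micro-precision = TP/(TP+FP) on pooled counts = 0.652 (equals overall accuracy in single-label multiclass).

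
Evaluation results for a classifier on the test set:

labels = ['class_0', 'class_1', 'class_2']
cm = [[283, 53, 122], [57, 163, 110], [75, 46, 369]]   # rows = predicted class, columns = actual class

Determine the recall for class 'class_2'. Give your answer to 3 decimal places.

0.614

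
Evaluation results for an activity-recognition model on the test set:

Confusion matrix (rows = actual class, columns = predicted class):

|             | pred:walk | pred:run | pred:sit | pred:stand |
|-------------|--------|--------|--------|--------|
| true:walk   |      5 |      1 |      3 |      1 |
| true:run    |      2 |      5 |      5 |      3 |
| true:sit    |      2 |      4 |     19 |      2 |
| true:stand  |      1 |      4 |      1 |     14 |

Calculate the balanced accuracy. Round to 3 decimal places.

Balanced accuracy = mean of per-class recall.
  walk: recall = 5/10 = 0.5000
  run: recall = 5/15 = 0.3333
  sit: recall = 19/27 = 0.7037
  stand: recall = 14/20 = 0.7000
Mean = (0.5000 + 0.3333 + 0.7037 + 0.7000) / 4 = 0.559

0.559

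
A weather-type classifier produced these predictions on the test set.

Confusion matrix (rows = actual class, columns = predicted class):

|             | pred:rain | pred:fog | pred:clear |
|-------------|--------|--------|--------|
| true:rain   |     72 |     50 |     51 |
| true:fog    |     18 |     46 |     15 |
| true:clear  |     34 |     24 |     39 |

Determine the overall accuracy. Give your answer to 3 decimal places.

Accuracy = trace / total = (72+46+39=157) / 349 = 157/349 = 0.450

0.450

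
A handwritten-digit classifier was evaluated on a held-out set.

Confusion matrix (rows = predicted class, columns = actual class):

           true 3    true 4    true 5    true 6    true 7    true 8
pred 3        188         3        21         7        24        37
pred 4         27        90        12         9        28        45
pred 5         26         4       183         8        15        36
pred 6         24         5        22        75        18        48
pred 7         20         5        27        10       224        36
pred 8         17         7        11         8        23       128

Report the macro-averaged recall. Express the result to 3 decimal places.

Per-class recall (TP/(TP+FN)):
  3: TP=188, FN=27+26+24+20+17=114 → 188/302 = 0.6225
  4: TP=90, FN=3+4+5+5+7=24 → 90/114 = 0.7895
  5: TP=183, FN=21+12+22+27+11=93 → 183/276 = 0.6630
  6: TP=75, FN=7+9+8+10+8=42 → 75/117 = 0.6410
  7: TP=224, FN=24+28+15+18+23=108 → 224/332 = 0.6747
  8: TP=128, FN=37+45+36+48+36=202 → 128/330 = 0.3879
Macro-recall = mean = (0.6225 + 0.7895 + 0.6630 + 0.6410 + 0.6747 + 0.3879) / 6 = 0.630

0.630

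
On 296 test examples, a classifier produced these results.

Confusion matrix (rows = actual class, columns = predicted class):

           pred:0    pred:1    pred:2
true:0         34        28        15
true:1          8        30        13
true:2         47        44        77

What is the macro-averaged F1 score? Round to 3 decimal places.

0.455

Per-class F1 score (2·TP/(2·TP+FP+FN)):
  0: TP=34, FP=8+47=55, FN=28+15=43 → 68/166 = 0.4096
  1: TP=30, FP=28+44=72, FN=8+13=21 → 60/153 = 0.3922
  2: TP=77, FP=15+13=28, FN=47+44=91 → 154/273 = 0.5641
Macro-F1 score = mean = (0.4096 + 0.3922 + 0.5641) / 3 = 0.455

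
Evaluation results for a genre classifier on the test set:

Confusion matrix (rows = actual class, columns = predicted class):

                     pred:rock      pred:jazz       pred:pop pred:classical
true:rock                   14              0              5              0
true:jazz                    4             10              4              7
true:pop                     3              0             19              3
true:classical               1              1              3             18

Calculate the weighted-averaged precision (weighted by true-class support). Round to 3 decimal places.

0.706

Per-class precision (TP/(TP+FP)):
  rock: TP=14, FP=4+3+1=8 → 14/22 = 0.6364
  jazz: TP=10, FP=0+0+1=1 → 10/11 = 0.9091
  pop: TP=19, FP=5+4+3=12 → 19/31 = 0.6129
  classical: TP=18, FP=0+7+3=10 → 18/28 = 0.6429
Weighted-precision = Σ (supportᵢ/N)·precisionᵢ with N=92: (19/92)·0.6364 + (25/92)·0.9091 + (25/92)·0.6129 + (23/92)·0.6429 = 0.706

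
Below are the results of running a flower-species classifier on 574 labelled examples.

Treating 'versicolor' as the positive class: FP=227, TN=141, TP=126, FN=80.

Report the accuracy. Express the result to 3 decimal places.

0.465

Accuracy = (TP+TN)/N = (126+141)/574 = 0.465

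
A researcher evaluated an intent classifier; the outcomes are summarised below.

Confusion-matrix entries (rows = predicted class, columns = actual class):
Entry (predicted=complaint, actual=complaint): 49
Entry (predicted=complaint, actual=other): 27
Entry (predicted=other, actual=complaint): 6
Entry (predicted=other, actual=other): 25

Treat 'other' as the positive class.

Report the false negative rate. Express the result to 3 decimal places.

0.519

FNR = FN/(FN+TP) = 27/(27+25) = 0.519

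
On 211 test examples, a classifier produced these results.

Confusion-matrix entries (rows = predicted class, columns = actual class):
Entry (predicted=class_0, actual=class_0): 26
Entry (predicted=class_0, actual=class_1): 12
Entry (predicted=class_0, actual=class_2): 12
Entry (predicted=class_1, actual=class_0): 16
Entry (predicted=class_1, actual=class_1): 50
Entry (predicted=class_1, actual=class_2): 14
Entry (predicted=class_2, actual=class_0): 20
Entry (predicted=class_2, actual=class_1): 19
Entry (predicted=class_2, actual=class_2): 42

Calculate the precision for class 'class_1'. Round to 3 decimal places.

precision = TP/(TP+FP).
class_1: TP=50, FP=16+14=30 → 50/80 = 0.6250

0.625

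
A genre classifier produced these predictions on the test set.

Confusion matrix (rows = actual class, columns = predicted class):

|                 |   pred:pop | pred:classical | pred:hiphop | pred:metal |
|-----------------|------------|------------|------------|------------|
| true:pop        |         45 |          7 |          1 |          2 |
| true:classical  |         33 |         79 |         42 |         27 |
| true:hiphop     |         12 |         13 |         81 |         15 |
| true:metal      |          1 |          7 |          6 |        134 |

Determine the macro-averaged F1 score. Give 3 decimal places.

0.659

Per-class F1 score (2·TP/(2·TP+FP+FN)):
  pop: TP=45, FP=33+12+1=46, FN=7+1+2=10 → 90/146 = 0.6164
  classical: TP=79, FP=7+13+7=27, FN=33+42+27=102 → 158/287 = 0.5505
  hiphop: TP=81, FP=1+42+6=49, FN=12+13+15=40 → 162/251 = 0.6454
  metal: TP=134, FP=2+27+15=44, FN=1+7+6=14 → 268/326 = 0.8221
Macro-F1 score = mean = (0.6164 + 0.5505 + 0.6454 + 0.8221) / 4 = 0.659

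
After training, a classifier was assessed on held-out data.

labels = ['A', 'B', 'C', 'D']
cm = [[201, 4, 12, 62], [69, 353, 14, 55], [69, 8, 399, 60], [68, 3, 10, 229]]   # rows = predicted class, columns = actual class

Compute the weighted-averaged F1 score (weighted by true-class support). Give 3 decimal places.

Per-class F1 score (2·TP/(2·TP+FP+FN)):
  A: TP=201, FP=4+12+62=78, FN=69+69+68=206 → 402/686 = 0.5860
  B: TP=353, FP=69+14+55=138, FN=4+8+3=15 → 706/859 = 0.8219
  C: TP=399, FP=69+8+60=137, FN=12+14+10=36 → 798/971 = 0.8218
  D: TP=229, FP=68+3+10=81, FN=62+55+60=177 → 458/716 = 0.6397
Weighted-F1 score = Σ (supportᵢ/N)·F1 scoreᵢ with N=1616: (407/1616)·0.5860 + (368/1616)·0.8219 + (435/1616)·0.8218 + (406/1616)·0.6397 = 0.717

0.717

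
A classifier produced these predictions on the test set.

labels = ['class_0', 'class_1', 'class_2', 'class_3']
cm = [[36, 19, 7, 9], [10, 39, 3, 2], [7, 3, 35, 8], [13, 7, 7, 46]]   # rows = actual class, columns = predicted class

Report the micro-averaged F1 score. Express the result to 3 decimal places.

Micro-averaging pools counts across classes: ΣTP=156, ΣFP=95, ΣFN=95.
Micro-F1 score = 2·TP/(2·TP+FP+FN) on pooled counts = 0.622 (equals overall accuracy in single-label multiclass).

0.622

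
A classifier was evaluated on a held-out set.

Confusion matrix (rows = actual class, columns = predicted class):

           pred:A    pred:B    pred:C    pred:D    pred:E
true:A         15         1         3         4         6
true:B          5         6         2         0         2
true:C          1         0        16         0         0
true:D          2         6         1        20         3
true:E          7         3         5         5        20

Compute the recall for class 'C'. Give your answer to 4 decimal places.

Treat 'C' as positive and all other classes as negative.
recall = TP/(TP+FN).
C: TP=16, FN=1+0+0+0=1 → 16/17 = 0.94118

0.9412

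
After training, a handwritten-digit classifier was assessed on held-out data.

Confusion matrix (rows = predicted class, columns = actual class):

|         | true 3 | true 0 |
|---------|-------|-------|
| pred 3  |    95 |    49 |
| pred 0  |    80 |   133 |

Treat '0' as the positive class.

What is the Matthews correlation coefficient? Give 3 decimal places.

MCC = (TP·TN − FP·FN) / √((TP+FP)(TP+FN)(TN+FP)(TN+FN))
Numerator = 133·95 − 80·49 = 8715
Denominator = √(213·182·175·144) = √976903200 = 31255.4507
MCC = 8715 / 31255.4507 = 0.279

0.279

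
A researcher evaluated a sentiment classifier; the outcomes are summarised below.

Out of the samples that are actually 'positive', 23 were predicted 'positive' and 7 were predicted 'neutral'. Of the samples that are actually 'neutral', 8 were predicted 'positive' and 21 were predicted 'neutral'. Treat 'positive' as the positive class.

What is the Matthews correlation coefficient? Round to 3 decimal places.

0.491

MCC = (TP·TN − FP·FN) / √((TP+FP)(TP+FN)(TN+FP)(TN+FN))
Numerator = 23·21 − 8·7 = 427
Denominator = √(31·30·29·28) = √755160 = 868.9994
MCC = 427 / 868.9994 = 0.491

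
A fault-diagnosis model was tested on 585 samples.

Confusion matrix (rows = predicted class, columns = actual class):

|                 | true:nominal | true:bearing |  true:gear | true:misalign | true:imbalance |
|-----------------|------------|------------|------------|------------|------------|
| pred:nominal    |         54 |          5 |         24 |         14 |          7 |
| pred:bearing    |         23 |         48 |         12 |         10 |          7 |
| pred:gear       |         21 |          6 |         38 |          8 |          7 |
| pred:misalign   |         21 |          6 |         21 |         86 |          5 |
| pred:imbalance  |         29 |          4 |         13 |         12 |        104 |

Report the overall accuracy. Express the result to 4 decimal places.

0.5641

Accuracy = trace / total = (54+48+38+86+104=330) / 585 = 330/585 = 0.5641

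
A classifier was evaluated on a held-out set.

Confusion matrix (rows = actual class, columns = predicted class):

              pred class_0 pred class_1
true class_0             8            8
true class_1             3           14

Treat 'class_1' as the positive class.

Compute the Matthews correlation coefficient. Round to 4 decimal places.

0.3430

MCC = (TP·TN − FP·FN) / √((TP+FP)(TP+FN)(TN+FP)(TN+FN))
Numerator = 14·8 − 8·3 = 88
Denominator = √(22·17·16·11) = √65824 = 256.5619
MCC = 88 / 256.5619 = 0.3430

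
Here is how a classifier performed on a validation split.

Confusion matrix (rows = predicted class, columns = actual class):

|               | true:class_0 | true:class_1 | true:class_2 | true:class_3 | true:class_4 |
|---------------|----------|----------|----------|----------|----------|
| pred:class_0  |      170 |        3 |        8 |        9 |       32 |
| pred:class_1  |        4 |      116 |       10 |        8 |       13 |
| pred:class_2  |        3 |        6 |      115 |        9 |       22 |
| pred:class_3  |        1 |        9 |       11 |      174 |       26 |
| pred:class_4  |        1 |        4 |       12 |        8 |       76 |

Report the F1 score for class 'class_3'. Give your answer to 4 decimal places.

0.8112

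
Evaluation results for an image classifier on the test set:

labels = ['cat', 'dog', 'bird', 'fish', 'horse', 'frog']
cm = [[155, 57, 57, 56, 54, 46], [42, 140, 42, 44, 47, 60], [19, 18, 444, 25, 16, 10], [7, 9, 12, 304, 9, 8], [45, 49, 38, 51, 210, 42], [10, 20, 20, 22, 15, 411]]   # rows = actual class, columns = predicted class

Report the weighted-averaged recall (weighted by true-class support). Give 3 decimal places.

Per-class recall (TP/(TP+FN)):
  cat: TP=155, FN=57+57+56+54+46=270 → 155/425 = 0.3647
  dog: TP=140, FN=42+42+44+47+60=235 → 140/375 = 0.3733
  bird: TP=444, FN=19+18+25+16+10=88 → 444/532 = 0.8346
  fish: TP=304, FN=7+9+12+9+8=45 → 304/349 = 0.8711
  horse: TP=210, FN=45+49+38+51+42=225 → 210/435 = 0.4828
  frog: TP=411, FN=10+20+20+22+15=87 → 411/498 = 0.8253
Weighted-recall = Σ (supportᵢ/N)·recallᵢ with N=2614: (425/2614)·0.3647 + (375/2614)·0.3733 + (532/2614)·0.8346 + (349/2614)·0.8711 + (435/2614)·0.4828 + (498/2614)·0.8253 = 0.637

0.637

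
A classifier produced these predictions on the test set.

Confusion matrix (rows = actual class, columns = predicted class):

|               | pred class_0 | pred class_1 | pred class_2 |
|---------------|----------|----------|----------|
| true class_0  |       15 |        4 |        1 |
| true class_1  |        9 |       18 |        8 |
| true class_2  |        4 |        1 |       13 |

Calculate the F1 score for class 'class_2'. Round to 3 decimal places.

0.650

Treat 'class_2' as positive and all other classes as negative.
F1 score = 2·TP/(2·TP+FP+FN).
class_2: TP=13, FP=1+8=9, FN=4+1=5 → 26/40 = 0.6500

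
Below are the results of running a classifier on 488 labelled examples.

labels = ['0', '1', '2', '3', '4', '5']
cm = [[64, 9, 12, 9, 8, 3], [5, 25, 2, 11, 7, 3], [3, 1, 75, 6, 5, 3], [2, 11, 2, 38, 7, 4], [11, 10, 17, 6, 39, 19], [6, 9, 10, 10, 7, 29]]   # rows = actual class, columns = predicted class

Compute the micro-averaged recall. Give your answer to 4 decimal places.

0.5533

Micro-averaging pools counts across classes: ΣTP=270, ΣFP=218, ΣFN=218.
Micro-recall = TP/(TP+FN) on pooled counts = 0.5533 (equals overall accuracy in single-label multiclass).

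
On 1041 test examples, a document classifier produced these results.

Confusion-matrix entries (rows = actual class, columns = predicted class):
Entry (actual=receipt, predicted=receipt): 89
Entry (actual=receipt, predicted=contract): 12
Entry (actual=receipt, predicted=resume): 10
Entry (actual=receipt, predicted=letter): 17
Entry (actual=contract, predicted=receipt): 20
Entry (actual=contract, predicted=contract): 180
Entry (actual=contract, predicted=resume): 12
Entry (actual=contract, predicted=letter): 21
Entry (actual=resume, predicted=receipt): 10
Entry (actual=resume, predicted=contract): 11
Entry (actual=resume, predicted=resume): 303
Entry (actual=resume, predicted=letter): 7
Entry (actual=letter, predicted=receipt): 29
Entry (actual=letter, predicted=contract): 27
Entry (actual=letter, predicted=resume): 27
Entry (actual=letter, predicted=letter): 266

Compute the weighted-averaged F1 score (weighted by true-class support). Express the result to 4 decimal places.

0.8057

Per-class F1 score (2·TP/(2·TP+FP+FN)):
  receipt: TP=89, FP=20+10+29=59, FN=12+10+17=39 → 178/276 = 0.64493
  contract: TP=180, FP=12+11+27=50, FN=20+12+21=53 → 360/463 = 0.77754
  resume: TP=303, FP=10+12+27=49, FN=10+11+7=28 → 606/683 = 0.88726
  letter: TP=266, FP=17+21+7=45, FN=29+27+27=83 → 532/660 = 0.80606
Weighted-F1 score = Σ (supportᵢ/N)·F1 scoreᵢ with N=1041: (128/1041)·0.64493 + (233/1041)·0.77754 + (331/1041)·0.88726 + (349/1041)·0.80606 = 0.8057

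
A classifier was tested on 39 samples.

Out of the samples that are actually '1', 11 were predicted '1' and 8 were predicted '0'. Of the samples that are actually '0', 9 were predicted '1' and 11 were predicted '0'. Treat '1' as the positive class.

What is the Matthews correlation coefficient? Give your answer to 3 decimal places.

0.129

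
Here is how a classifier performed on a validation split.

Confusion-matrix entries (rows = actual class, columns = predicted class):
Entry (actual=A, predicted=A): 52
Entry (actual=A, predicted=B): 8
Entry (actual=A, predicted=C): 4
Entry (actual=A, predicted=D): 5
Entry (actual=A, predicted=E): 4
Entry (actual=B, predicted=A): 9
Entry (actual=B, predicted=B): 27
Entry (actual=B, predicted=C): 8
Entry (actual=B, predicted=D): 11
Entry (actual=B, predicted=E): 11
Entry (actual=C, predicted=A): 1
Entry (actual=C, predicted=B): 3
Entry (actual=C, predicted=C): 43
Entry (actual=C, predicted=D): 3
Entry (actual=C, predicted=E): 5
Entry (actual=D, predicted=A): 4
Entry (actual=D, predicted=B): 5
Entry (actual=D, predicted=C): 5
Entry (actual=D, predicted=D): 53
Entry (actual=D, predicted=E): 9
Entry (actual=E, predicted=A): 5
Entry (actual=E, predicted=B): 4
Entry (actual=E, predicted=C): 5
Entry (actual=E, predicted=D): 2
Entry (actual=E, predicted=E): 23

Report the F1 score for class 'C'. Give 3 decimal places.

Take TP from the diagonal, FP from the rest of the 'C' prediction marginal, FN from the rest of the 'C' actual marginal.
F1 score = 2·TP/(2·TP+FP+FN).
C: TP=43, FP=4+8+5+5=22, FN=1+3+3+5=12 → 86/120 = 0.7167

0.717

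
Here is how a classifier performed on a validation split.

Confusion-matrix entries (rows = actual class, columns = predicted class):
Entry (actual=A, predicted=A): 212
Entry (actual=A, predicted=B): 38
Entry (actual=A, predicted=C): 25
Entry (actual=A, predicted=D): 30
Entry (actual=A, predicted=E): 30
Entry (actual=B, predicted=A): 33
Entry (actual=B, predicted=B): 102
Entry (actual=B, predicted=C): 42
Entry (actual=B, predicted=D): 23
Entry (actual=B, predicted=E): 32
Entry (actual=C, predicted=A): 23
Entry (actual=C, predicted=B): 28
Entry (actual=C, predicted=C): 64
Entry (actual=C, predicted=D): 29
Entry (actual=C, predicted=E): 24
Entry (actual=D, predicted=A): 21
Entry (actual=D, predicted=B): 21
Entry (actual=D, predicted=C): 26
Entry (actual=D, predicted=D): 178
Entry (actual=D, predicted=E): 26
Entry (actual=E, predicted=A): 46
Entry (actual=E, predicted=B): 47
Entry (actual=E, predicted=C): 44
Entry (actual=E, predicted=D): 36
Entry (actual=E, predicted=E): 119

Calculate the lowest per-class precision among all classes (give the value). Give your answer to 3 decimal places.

0.318

Per-class precision (TP/(TP+FP)):
  A: TP=212, FP=33+23+21+46=123 → 212/335 = 0.6328
  B: TP=102, FP=38+28+21+47=134 → 102/236 = 0.4322
  C: TP=64, FP=25+42+26+44=137 → 64/201 = 0.3184
  D: TP=178, FP=30+23+29+36=118 → 178/296 = 0.6014
  E: TP=119, FP=30+32+24+26=112 → 119/231 = 0.5152
Lowest is class 'C' with precision = 0.318.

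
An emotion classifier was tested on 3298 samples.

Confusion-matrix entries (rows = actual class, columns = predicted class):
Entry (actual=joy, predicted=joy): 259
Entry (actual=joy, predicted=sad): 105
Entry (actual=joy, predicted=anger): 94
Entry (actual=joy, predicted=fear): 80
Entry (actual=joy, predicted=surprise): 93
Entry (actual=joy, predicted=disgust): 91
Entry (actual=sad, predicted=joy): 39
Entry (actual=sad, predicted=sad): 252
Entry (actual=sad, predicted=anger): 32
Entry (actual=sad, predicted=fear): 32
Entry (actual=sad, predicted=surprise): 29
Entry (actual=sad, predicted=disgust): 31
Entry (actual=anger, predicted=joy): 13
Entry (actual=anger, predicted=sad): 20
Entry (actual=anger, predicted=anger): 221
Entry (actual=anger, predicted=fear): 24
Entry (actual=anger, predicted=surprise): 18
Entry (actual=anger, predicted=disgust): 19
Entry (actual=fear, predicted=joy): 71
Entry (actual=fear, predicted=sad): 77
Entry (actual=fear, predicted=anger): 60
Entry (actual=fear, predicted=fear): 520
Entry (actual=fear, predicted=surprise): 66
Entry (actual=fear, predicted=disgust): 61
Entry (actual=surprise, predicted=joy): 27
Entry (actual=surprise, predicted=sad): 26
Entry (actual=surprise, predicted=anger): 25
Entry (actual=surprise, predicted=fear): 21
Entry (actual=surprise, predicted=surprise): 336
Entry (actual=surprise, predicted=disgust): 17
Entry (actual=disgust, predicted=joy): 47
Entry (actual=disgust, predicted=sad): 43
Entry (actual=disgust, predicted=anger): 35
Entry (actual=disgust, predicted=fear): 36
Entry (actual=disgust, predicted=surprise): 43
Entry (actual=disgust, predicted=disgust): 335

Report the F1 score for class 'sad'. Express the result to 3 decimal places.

Take TP from the diagonal, FP from the rest of the 'sad' prediction marginal, FN from the rest of the 'sad' actual marginal.
F1 score = 2·TP/(2·TP+FP+FN).
sad: TP=252, FP=105+20+77+26+43=271, FN=39+32+32+29+31=163 → 504/938 = 0.5373

0.537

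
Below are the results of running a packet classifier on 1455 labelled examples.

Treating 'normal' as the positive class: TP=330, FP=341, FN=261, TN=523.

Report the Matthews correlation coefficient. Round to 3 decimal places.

0.161

MCC = (TP·TN − FP·FN) / √((TP+FP)(TP+FN)(TN+FP)(TN+FN))
Numerator = 330·523 − 341·261 = 83589
Denominator = √(671·591·864·784) = √268620903936 = 518286.5076
MCC = 83589 / 518286.5076 = 0.161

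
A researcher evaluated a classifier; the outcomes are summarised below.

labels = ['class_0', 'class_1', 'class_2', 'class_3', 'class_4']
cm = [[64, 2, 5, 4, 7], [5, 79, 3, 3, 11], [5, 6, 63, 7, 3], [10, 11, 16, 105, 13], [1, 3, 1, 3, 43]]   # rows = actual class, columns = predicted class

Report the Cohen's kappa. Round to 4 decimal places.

0.6808

Observed agreement pₒ = trace/N = 354/473 = 0.74841
Expected agreement pₑ = Σ (rowᵢ·colᵢ)/N² = (82·85 + 101·101 + 84·88 + 155·122 + 51·77)/473² = 0.21186
κ = (pₒ − pₑ)/(1 − pₑ) = (0.74841 − 0.21186)/(1 − 0.21186) = 0.6808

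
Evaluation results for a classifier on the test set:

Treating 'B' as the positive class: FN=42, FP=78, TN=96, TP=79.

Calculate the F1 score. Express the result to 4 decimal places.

0.5683

Precision = TP/(TP+FP) = 79/157 = 0.5032
Recall = TP/(TP+FN) = 79/121 = 0.6529
F1 = 2·TP/(2·TP+FP+FN) = 158/278 = 0.5683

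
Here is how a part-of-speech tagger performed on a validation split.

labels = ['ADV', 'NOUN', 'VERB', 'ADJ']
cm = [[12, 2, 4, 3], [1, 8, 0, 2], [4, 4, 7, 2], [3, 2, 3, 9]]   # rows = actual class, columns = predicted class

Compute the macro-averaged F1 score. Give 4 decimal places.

Per-class F1 score (2·TP/(2·TP+FP+FN)):
  ADV: TP=12, FP=1+4+3=8, FN=2+4+3=9 → 24/41 = 0.58537
  NOUN: TP=8, FP=2+4+2=8, FN=1+0+2=3 → 16/27 = 0.59259
  VERB: TP=7, FP=4+0+3=7, FN=4+4+2=10 → 14/31 = 0.45161
  ADJ: TP=9, FP=3+2+2=7, FN=3+2+3=8 → 18/33 = 0.54545
Macro-F1 score = mean = (0.58537 + 0.59259 + 0.45161 + 0.54545) / 4 = 0.5438

0.5438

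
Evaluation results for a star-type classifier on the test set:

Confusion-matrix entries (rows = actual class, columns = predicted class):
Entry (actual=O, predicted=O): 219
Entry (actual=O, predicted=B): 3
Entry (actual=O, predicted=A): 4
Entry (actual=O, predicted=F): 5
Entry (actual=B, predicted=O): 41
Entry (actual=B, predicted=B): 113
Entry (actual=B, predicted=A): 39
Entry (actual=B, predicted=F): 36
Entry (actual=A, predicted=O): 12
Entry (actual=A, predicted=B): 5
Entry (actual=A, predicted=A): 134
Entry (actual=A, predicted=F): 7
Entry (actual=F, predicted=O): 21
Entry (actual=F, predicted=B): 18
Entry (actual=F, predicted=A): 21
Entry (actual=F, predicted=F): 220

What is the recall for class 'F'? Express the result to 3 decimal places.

One-vs-rest for 'F': TP = diagonal; FP = other classes predicted 'F'; FN = 'F' predicted as other.
recall = TP/(TP+FN).
F: TP=220, FN=21+18+21=60 → 220/280 = 0.7857

0.786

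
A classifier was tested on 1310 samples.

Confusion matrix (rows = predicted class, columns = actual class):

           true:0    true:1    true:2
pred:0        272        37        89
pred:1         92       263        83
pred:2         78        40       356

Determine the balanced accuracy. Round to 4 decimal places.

Balanced accuracy = mean of per-class recall.
  0: recall = 272/442 = 0.61538
  1: recall = 263/340 = 0.77353
  2: recall = 356/528 = 0.67424
Mean = (0.61538 + 0.77353 + 0.67424) / 3 = 0.6877

0.6877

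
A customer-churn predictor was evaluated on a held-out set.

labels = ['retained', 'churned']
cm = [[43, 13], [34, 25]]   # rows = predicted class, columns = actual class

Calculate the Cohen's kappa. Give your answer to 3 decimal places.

0.190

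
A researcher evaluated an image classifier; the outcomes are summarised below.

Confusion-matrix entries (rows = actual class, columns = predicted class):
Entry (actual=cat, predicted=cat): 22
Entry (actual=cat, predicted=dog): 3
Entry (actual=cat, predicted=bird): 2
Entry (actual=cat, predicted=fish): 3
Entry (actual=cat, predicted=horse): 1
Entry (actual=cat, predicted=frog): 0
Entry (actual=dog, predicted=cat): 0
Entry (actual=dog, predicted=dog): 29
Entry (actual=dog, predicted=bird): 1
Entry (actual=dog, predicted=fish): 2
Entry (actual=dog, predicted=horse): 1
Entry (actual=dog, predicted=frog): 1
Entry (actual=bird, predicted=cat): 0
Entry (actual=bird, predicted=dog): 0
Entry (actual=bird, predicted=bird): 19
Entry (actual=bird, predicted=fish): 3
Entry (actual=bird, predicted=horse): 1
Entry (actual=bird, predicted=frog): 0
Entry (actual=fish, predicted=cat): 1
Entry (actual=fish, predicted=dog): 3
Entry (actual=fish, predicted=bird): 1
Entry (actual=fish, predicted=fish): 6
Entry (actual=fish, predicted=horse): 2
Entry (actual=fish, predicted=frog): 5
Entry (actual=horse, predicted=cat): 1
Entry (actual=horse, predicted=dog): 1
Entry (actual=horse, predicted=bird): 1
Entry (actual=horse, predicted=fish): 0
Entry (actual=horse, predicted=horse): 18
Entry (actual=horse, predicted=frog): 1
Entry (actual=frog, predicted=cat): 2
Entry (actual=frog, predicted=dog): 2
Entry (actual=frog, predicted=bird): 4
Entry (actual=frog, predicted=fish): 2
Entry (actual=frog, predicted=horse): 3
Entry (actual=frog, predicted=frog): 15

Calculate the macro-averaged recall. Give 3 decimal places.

0.679

Per-class recall (TP/(TP+FN)):
  cat: TP=22, FN=3+2+3+1+0=9 → 22/31 = 0.7097
  dog: TP=29, FN=0+1+2+1+1=5 → 29/34 = 0.8529
  bird: TP=19, FN=0+0+3+1+0=4 → 19/23 = 0.8261
  fish: TP=6, FN=1+3+1+2+5=12 → 6/18 = 0.3333
  horse: TP=18, FN=1+1+1+0+1=4 → 18/22 = 0.8182
  frog: TP=15, FN=2+2+4+2+3=13 → 15/28 = 0.5357
Macro-recall = mean = (0.7097 + 0.8529 + 0.8261 + 0.3333 + 0.8182 + 0.5357) / 6 = 0.679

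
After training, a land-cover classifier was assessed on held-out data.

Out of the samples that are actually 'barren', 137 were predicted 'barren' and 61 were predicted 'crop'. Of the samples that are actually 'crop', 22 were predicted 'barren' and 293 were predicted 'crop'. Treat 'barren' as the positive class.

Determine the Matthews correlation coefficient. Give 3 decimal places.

MCC = (TP·TN − FP·FN) / √((TP+FP)(TP+FN)(TN+FP)(TN+FN))
Numerator = 137·293 − 22·61 = 38799
Denominator = √(159·198·315·354) = √3510557820 = 59249.9605
MCC = 38799 / 59249.9605 = 0.655

0.655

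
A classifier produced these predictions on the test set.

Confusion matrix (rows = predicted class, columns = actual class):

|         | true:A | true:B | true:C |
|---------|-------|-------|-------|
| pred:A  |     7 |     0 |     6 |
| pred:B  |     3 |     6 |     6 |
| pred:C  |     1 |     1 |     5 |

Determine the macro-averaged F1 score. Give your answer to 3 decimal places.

Per-class F1 score (2·TP/(2·TP+FP+FN)):
  A: TP=7, FP=0+6=6, FN=3+1=4 → 14/24 = 0.5833
  B: TP=6, FP=3+6=9, FN=0+1=1 → 12/22 = 0.5455
  C: TP=5, FP=1+1=2, FN=6+6=12 → 10/24 = 0.4167
Macro-F1 score = mean = (0.5833 + 0.5455 + 0.4167) / 3 = 0.515

0.515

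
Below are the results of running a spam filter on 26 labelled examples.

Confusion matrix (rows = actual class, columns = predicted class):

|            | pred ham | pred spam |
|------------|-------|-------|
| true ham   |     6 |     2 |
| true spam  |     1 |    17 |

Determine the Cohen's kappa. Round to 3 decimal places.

0.719

Observed agreement pₒ = trace/N = 23/26 = 0.8846
Expected agreement pₑ = Σ (rowᵢ·colᵢ)/N² = (8·7 + 18·19)/26² = 0.5888
κ = (pₒ − pₑ)/(1 − pₑ) = (0.8846 − 0.5888)/(1 − 0.5888) = 0.719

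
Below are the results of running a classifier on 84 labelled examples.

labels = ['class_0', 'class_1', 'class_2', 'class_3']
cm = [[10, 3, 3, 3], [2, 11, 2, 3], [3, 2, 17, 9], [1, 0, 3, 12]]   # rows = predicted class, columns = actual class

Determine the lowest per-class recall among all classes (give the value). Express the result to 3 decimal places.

Per-class recall (TP/(TP+FN)):
  class_0: TP=10, FN=2+3+1=6 → 10/16 = 0.6250
  class_1: TP=11, FN=3+2+0=5 → 11/16 = 0.6875
  class_2: TP=17, FN=3+2+3=8 → 17/25 = 0.6800
  class_3: TP=12, FN=3+3+9=15 → 12/27 = 0.4444
Lowest is class 'class_3' with recall = 0.444.

0.444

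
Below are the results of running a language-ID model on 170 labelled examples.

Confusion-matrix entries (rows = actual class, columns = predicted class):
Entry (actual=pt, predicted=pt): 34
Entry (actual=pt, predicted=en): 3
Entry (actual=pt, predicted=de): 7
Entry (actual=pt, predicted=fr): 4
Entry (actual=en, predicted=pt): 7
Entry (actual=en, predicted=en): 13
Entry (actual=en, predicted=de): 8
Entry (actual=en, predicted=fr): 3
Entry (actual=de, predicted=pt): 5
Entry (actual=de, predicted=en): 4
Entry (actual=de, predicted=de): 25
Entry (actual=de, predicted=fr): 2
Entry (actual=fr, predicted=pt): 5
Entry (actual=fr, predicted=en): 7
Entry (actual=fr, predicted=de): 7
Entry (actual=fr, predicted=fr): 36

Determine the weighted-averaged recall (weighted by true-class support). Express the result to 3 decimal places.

0.635

Per-class recall (TP/(TP+FN)):
  pt: TP=34, FN=3+7+4=14 → 34/48 = 0.7083
  en: TP=13, FN=7+8+3=18 → 13/31 = 0.4194
  de: TP=25, FN=5+4+2=11 → 25/36 = 0.6944
  fr: TP=36, FN=5+7+7=19 → 36/55 = 0.6545
Weighted-recall = Σ (supportᵢ/N)·recallᵢ with N=170: (48/170)·0.7083 + (31/170)·0.4194 + (36/170)·0.6944 + (55/170)·0.6545 = 0.635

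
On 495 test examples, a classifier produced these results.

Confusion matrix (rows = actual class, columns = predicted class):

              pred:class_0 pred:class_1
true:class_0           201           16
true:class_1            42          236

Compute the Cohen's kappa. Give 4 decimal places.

0.7651

Observed agreement pₒ = trace/N = 437/495 = 0.88283
Expected agreement pₑ = Σ (rowᵢ·colᵢ)/N² = (217·243 + 278·252)/495² = 0.50112
κ = (pₒ − pₑ)/(1 − pₑ) = (0.88283 − 0.50112)/(1 − 0.50112) = 0.7651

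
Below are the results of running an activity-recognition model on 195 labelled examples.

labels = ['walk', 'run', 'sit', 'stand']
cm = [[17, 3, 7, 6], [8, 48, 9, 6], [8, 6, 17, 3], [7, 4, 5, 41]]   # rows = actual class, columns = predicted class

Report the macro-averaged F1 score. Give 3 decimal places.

0.598

Per-class F1 score (2·TP/(2·TP+FP+FN)):
  walk: TP=17, FP=8+8+7=23, FN=3+7+6=16 → 34/73 = 0.4658
  run: TP=48, FP=3+6+4=13, FN=8+9+6=23 → 96/132 = 0.7273
  sit: TP=17, FP=7+9+5=21, FN=8+6+3=17 → 34/72 = 0.4722
  stand: TP=41, FP=6+6+3=15, FN=7+4+5=16 → 82/113 = 0.7257
Macro-F1 score = mean = (0.4658 + 0.7273 + 0.4722 + 0.7257) / 4 = 0.598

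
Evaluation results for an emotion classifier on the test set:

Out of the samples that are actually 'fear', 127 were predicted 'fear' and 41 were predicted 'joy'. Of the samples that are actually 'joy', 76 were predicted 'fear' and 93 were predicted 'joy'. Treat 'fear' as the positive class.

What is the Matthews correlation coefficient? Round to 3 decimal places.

0.313

MCC = (TP·TN − FP·FN) / √((TP+FP)(TP+FN)(TN+FP)(TN+FN))
Numerator = 127·93 − 76·41 = 8695
Denominator = √(203·168·169·134) = √772319184 = 27790.6312
MCC = 8695 / 27790.6312 = 0.313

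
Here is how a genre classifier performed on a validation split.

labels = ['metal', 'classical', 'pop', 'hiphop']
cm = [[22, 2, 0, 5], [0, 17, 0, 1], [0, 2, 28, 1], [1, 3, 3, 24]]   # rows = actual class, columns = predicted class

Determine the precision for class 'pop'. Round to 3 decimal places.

Treat 'pop' as positive and all other classes as negative.
precision = TP/(TP+FP).
pop: TP=28, FP=0+0+3=3 → 28/31 = 0.9032

0.903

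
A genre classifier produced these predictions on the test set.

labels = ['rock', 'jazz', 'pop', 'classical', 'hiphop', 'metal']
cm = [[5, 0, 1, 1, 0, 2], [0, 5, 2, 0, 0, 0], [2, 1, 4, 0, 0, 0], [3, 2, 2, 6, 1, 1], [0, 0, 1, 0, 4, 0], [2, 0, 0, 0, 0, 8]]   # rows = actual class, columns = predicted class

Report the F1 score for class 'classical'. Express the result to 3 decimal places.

Take TP from the diagonal, FP from the rest of the 'classical' prediction marginal, FN from the rest of the 'classical' actual marginal.
F1 score = 2·TP/(2·TP+FP+FN).
classical: TP=6, FP=1+0+0+0+0=1, FN=3+2+2+1+1=9 → 12/22 = 0.5455

0.545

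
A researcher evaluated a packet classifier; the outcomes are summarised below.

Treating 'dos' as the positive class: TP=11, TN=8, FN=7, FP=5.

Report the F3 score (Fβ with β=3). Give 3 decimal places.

0.618

Fβ = (1+β²)·TP / ((1+β²)·TP + β²·FN + FP), with β²=9
= 10·11 / (10·11 + 9·7 + 5) = 0.618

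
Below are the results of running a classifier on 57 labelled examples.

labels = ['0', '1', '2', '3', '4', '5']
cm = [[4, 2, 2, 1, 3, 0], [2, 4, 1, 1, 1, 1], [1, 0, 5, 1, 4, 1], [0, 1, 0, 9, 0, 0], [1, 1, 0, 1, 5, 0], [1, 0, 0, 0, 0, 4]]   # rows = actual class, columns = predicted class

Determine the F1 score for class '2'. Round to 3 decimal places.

0.500

F1 score = 2·TP/(2·TP+FP+FN).
2: TP=5, FP=2+1+0+0+0=3, FN=1+0+1+4+1=7 → 10/20 = 0.5000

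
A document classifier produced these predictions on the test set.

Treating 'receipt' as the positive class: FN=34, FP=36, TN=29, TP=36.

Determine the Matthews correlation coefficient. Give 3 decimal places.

MCC = (TP·TN − FP·FN) / √((TP+FP)(TP+FN)(TN+FP)(TN+FN))
Numerator = 36·29 − 36·34 = -180
Denominator = √(72·70·65·63) = √20638800 = 4542.9946
MCC = -180 / 4542.9946 = -0.040

-0.040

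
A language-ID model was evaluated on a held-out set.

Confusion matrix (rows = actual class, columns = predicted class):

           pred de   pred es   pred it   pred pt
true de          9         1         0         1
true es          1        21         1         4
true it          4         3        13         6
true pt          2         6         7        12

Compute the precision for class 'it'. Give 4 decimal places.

0.6190

Treat 'it' as positive and all other classes as negative.
precision = TP/(TP+FP).
it: TP=13, FP=0+1+7=8 → 13/21 = 0.61905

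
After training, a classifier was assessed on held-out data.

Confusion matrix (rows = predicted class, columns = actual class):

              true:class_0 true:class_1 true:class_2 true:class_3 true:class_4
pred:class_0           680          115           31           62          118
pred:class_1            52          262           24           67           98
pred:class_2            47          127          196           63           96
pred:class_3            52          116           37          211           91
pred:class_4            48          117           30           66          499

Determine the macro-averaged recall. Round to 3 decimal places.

0.550

Per-class recall (TP/(TP+FN)):
  class_0: TP=680, FN=52+47+52+48=199 → 680/879 = 0.7736
  class_1: TP=262, FN=115+127+116+117=475 → 262/737 = 0.3555
  class_2: TP=196, FN=31+24+37+30=122 → 196/318 = 0.6164
  class_3: TP=211, FN=62+67+63+66=258 → 211/469 = 0.4499
  class_4: TP=499, FN=118+98+96+91=403 → 499/902 = 0.5532
Macro-recall = mean = (0.7736 + 0.3555 + 0.6164 + 0.4499 + 0.5532) / 5 = 0.550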